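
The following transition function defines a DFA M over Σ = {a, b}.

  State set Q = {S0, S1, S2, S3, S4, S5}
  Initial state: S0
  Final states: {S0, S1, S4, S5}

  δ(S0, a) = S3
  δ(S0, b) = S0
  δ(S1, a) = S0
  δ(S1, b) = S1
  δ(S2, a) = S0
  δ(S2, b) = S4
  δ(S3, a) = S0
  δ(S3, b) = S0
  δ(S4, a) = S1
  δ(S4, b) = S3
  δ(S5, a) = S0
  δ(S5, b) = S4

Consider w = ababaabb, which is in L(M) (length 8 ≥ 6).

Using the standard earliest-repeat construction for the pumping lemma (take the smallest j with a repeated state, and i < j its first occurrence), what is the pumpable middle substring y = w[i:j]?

Run of M on w = a b a b a a b b:
  step 0: S0  (start)
  step 1: S3  (read a: S0→S3)
  step 2: S0  (read b: S3→S0)   ← first repeat (S0 seen earlier)
  step 3: S3  (read a: S0→S3)
  step 4: S0  (read b: S3→S0)
  step 5: S3  (read a: S0→S3)
  step 6: S0  (read a: S3→S0)
  step 7: S0  (read b: S0→S0)
  step 8: S0  (read b: S0→S0)

So i = 0, j = 2, giving x = w[0:0] = ε, y = w[0:2] = ab, z = w[2:8] = abaabb.
Check: |xy| = 2 ≤ 6 and |y| = 2 ≥ 1. Reading y takes M from S0 back to S0, so every xyⁱz is accepted.
Pumping length from the standard proof: p = 6 (the number of states). The repeated state found above gives |xy| = j ≤ 6 and |y| = j − i ≥ 1.

ab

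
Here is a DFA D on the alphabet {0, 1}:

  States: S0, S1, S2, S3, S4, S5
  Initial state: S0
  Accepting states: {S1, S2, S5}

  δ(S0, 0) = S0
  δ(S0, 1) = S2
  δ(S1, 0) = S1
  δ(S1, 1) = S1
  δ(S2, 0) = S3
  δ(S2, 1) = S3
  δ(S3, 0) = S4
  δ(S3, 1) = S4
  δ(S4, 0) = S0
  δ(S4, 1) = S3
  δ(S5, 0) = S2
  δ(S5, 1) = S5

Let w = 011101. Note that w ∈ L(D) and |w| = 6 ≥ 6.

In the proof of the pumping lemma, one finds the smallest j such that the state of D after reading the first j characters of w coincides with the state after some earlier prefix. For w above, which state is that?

S0

State sequence: S0 -0-> S0 -1-> S2 -1-> S3 -1-> S4 -0-> S0 -1-> S2
First repeat at step 1: S0 was already visited.

The earliest repeat is at step j = 1: D is in S0, which it already visited at step i = 0.
The DFA has 6 states, so the proof of the pumping lemma guarantees a repeated state among the first 6+1 visited; the segment between the two visits is the pumpable y.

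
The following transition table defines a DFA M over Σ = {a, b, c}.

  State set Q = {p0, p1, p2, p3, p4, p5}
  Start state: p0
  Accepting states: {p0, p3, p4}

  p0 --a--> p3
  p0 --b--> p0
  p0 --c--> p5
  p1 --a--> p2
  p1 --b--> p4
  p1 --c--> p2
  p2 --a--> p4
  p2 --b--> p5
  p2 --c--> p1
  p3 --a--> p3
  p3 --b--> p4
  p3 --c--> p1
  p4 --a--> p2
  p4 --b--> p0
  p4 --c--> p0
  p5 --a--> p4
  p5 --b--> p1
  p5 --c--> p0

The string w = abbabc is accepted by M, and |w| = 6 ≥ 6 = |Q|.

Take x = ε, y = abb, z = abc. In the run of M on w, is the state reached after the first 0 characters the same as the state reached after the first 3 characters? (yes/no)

yes

State sequence: p0 -a-> p3 -b-> p4 -b-> p0

After x (step 0): p0. After xy (step 3): p0.
They match, so y = abb drives M around a cycle from p0 back to itself; pumping y any number of times keeps M in p0 before reading z, and xyⁱz ∈ L(M) for every i ≥ 0.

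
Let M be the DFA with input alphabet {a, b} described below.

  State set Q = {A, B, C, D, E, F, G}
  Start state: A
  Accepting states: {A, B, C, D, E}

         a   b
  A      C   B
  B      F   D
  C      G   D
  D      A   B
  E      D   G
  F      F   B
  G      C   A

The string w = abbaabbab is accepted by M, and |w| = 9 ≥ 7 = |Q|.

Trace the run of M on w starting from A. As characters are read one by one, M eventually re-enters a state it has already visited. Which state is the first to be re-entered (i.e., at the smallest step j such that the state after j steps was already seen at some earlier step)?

F

State sequence: A -a-> C -b-> D -b-> B -a-> F -a-> F -b-> B -b-> D -a-> A -b-> B
First repeat at step 5: F was already visited.

The earliest repeat is at step j = 5: M is in F, which it already visited at step i = 4.
The DFA has 7 states, so the proof of the pumping lemma guarantees a repeated state among the first 7+1 visited; the segment between the two visits is the pumpable y.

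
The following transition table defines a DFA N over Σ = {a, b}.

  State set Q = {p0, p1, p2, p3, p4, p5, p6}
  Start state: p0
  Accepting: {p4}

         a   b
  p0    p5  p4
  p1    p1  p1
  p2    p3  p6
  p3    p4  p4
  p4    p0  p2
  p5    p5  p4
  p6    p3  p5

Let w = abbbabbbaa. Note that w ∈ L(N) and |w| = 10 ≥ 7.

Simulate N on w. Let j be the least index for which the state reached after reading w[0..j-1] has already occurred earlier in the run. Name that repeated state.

p4

State sequence: p0 -a-> p5 -b-> p4 -b-> p2 -b-> p6 -a-> p3 -b-> p4 -b-> p2 -b-> p6 -a-> p3 -a-> p4
First repeat at step 6: p4 was already visited.

The earliest repeat is at step j = 6: N is in p4, which it already visited at step i = 2.
The DFA has 7 states, so the proof of the pumping lemma guarantees a repeated state among the first 7+1 visited; the segment between the two visits is the pumpable y.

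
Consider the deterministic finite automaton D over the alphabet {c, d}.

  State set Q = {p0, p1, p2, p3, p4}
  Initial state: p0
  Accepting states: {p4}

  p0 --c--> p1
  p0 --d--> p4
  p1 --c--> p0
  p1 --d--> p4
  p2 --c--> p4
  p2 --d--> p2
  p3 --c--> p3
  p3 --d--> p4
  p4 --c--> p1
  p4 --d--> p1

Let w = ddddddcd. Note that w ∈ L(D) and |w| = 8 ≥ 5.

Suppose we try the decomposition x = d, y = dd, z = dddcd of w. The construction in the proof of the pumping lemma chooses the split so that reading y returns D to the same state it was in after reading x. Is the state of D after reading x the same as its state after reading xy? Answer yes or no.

Run of D on the first 3 characters of w = d d d:
  step 0: p0  (start)
  step 1: p4  (read d: p0→p4)
  step 2: p1  (read d: p4→p1)
  step 3: p4  (read d: p1→p4)

After x (step 1): p4. After xy (step 3): p4.
They match, so y = dd drives D around a cycle from p4 back to itself; pumping y any number of times keeps D in p4 before reading z, and xyⁱz ∈ L(D) for every i ≥ 0.

yes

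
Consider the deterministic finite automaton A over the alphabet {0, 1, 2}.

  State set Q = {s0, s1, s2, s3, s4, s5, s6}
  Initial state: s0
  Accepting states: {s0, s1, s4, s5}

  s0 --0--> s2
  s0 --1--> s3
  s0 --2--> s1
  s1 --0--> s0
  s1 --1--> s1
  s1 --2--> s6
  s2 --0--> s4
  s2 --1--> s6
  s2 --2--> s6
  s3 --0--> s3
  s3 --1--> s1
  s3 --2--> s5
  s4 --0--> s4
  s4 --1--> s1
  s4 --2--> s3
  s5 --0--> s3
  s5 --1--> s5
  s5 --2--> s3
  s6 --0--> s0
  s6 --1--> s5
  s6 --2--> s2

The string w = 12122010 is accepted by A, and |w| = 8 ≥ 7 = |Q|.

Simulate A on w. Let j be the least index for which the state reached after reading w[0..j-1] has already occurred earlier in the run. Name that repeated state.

s5

State sequence: s0 -1-> s3 -2-> s5 -1-> s5 -2-> s3 -2-> s5 -0-> s3 -1-> s1 -0-> s0
First repeat at step 3: s5 was already visited.

The earliest repeat is at step j = 3: A is in s5, which it already visited at step i = 2.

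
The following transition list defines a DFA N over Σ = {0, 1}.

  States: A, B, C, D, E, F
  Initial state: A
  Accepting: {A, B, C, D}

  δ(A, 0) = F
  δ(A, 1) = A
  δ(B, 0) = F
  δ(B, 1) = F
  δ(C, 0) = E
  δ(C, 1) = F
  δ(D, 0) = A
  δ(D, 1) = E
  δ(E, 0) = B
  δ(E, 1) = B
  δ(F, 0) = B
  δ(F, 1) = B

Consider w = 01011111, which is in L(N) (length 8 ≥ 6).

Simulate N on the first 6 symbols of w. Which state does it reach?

B

Run of N on the first 6 characters of w = 0 1 0 1 1 1:
  step 0: A  (start)
  step 1: F  (read 0: A→F)
  step 2: B  (read 1: F→B)
  step 3: F  (read 0: B→F)
  step 4: B  (read 1: F→B)
  step 5: F  (read 1: B→F)
  step 6: B  (read 1: F→B)

After reading 6 characters, N is in state B.
(This kind of state-tracing is the core of the pumping-lemma construction: with 6 states, pigeonhole forces a repeat within the first 6 steps.)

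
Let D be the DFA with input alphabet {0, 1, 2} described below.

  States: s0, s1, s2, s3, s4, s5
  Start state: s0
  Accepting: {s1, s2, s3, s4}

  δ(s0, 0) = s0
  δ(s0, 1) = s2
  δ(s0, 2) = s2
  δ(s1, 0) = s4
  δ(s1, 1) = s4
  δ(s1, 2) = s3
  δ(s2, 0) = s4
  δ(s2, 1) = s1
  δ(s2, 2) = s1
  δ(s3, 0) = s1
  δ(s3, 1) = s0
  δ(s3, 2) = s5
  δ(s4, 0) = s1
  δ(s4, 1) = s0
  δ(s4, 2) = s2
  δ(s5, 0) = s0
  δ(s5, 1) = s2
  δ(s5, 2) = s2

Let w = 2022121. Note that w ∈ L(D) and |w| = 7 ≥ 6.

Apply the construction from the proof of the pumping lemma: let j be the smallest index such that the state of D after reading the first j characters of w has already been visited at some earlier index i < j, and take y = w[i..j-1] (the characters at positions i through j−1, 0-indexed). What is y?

02

Run of D on w = 2 0 2 2 1 2 1:
  step 0: s0  (start)
  step 1: s2  (read 2: s0→s2)
  step 2: s4  (read 0: s2→s4)
  step 3: s2  (read 2: s4→s2)   ← first repeat (s2 seen earlier)
  step 4: s1  (read 2: s2→s1)
  step 5: s4  (read 1: s1→s4)
  step 6: s2  (read 2: s4→s2)
  step 7: s1  (read 1: s2→s1)

So i = 1, j = 3, giving x = w[0:1] = 2, y = w[1:3] = 02, z = w[3:7] = 2121.
Check: |xy| = 3 ≤ 6 and |y| = 2 ≥ 1. Reading y takes D from s2 back to s2, so every xyⁱz is accepted.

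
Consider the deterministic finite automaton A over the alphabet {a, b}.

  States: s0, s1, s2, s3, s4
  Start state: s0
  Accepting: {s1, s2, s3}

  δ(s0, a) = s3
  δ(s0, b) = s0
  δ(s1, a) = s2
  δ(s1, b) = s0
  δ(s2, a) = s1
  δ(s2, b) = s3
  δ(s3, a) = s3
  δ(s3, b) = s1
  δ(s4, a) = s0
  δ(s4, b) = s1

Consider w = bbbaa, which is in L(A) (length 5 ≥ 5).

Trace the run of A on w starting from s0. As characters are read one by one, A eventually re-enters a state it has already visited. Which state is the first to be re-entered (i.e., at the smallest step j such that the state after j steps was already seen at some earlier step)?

s0

Run of A on w = b b b a a:
  step 0: s0  (start)
  step 1: s0  (read b: s0→s0)   ← first repeat (s0 seen earlier)
  step 2: s0  (read b: s0→s0)
  step 3: s0  (read b: s0→s0)
  step 4: s3  (read a: s0→s3)
  step 5: s3  (read a: s3→s3)

The earliest repeat is at step j = 1: A is in s0, which it already visited at step i = 0.
The DFA has 5 states, so the proof of the pumping lemma guarantees a repeated state among the first 5+1 visited; the segment between the two visits is the pumpable y.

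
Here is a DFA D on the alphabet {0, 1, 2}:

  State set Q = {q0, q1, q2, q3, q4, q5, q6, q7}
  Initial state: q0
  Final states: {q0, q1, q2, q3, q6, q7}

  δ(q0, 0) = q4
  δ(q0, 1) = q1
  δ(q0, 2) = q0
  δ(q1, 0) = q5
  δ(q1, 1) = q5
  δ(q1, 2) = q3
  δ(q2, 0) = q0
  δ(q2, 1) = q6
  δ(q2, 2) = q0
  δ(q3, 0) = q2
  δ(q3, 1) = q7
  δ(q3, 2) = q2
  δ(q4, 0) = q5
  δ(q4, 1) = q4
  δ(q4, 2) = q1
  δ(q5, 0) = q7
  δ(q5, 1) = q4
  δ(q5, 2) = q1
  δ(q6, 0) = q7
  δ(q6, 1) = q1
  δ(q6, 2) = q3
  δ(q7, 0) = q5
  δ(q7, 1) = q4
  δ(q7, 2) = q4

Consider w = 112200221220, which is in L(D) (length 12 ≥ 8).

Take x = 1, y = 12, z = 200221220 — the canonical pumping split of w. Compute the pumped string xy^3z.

1121212200221220

xy^3z = 1·12·12·12·200221220 = 1121212200221220.
Reading y = 12 takes D from q1 back to q1, so after x·y·y·y the machine is still in q1, and z then leads to the accepting state q0. Hence 1121212200221220 ∈ L(D).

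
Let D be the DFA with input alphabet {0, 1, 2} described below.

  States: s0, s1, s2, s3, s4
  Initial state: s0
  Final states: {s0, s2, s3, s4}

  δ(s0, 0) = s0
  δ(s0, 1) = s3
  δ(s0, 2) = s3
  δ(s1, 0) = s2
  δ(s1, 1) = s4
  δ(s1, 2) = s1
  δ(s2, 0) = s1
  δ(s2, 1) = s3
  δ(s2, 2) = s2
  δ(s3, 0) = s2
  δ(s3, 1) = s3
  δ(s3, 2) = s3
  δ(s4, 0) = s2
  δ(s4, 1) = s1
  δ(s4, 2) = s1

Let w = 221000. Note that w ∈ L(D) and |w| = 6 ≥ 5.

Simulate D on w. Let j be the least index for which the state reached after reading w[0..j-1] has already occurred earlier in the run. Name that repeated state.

s3

Run of D on w = 2 2 1 0 0 0:
  step 0: s0  (start)
  step 1: s3  (read 2: s0→s3)
  step 2: s3  (read 2: s3→s3)   ← first repeat (s3 seen earlier)
  step 3: s3  (read 1: s3→s3)
  step 4: s2  (read 0: s3→s2)
  step 5: s1  (read 0: s2→s1)
  step 6: s2  (read 0: s1→s2)

The earliest repeat is at step j = 2: D is in s3, which it already visited at step i = 1.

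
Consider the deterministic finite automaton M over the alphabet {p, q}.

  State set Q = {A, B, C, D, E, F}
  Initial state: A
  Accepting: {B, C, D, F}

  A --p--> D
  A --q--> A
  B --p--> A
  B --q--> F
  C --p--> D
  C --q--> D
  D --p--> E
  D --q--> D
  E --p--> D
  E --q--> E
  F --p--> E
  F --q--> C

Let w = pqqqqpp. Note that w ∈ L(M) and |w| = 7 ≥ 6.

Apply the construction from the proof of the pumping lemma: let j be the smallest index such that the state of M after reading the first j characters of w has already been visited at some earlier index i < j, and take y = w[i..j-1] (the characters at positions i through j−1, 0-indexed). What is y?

Run of M on w = p q q q q p p:
  step 0: A  (start)
  step 1: D  (read p: A→D)
  step 2: D  (read q: D→D)   ← first repeat (D seen earlier)
  step 3: D  (read q: D→D)
  step 4: D  (read q: D→D)
  step 5: D  (read q: D→D)
  step 6: E  (read p: D→E)
  step 7: D  (read p: E→D)

So i = 1, j = 2, giving x = w[0:1] = p, y = w[1:2] = q, z = w[2:7] = qqqpp.
Check: |xy| = 2 ≤ 6 and |y| = 1 ≥ 1. Reading y takes M from D back to D, so every xyⁱz is accepted.
The DFA has 6 states, so the proof of the pumping lemma guarantees a repeated state among the first 6+1 visited; the segment between the two visits is the pumpable y.

q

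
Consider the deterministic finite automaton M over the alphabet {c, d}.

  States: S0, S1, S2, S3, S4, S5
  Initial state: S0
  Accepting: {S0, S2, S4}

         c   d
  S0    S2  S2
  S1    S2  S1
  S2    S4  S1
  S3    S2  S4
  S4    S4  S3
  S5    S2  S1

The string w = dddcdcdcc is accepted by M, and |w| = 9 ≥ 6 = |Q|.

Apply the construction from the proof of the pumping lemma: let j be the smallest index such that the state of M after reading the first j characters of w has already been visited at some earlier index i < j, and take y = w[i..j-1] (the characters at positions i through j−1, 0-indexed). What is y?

d

State sequence: S0 -d-> S2 -d-> S1 -d-> S1 -c-> S2 -d-> S1 -c-> S2 -d-> S1 -c-> S2 -c-> S4
First repeat at step 3: S1 was already visited.

So i = 2, j = 3, giving x = w[0:2] = dd, y = w[2:3] = d, z = w[3:9] = cdcdcc.
Check: |xy| = 3 ≤ 6 and |y| = 1 ≥ 1. Reading y takes M from S1 back to S1, so every xyⁱz is accepted.
Since M has 6 states, any run of length ≥ 6 visits 6+1 states, so by pigeonhole some state repeats within the first 6 steps — that repeat gives the pumpable loop.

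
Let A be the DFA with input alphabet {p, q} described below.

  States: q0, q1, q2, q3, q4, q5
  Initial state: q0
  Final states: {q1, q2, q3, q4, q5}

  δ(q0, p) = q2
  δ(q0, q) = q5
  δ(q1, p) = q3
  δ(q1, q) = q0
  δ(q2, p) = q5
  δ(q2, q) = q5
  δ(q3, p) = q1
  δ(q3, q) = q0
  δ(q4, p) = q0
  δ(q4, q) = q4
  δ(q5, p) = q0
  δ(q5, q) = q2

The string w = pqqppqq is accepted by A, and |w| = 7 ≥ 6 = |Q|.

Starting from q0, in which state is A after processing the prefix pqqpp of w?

q0

Run of A on the first 5 characters of w = p q q p p:
  step 0: q0  (start)
  step 1: q2  (read p: q0→q2)
  step 2: q5  (read q: q2→q5)
  step 3: q2  (read q: q5→q2)
  step 4: q5  (read p: q2→q5)
  step 5: q0  (read p: q5→q0)

After reading 5 characters, A is in state q0.
(This kind of state-tracing is the core of the pumping-lemma construction: with 6 states, pigeonhole forces a repeat within the first 6 steps.)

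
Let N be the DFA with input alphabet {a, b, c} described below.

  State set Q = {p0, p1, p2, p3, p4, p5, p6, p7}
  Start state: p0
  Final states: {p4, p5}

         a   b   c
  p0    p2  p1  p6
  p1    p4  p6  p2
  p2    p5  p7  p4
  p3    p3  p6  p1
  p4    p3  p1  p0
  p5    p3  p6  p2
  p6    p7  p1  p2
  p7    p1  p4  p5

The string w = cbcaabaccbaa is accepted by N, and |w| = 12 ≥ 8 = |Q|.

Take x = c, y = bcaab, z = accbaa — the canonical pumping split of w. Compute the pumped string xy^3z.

xy^3z = c·bcaab·bcaab·bcaab·accbaa = cbcaabbcaabbcaabaccbaa.
Reading y = bcaab takes N from p6 back to p6, so after x·y·y·y the machine is still in p6, and z then leads to the accepting state p4. Hence cbcaabbcaabbcaabaccbaa ∈ L(N).

cbcaabbcaabbcaabaccbaa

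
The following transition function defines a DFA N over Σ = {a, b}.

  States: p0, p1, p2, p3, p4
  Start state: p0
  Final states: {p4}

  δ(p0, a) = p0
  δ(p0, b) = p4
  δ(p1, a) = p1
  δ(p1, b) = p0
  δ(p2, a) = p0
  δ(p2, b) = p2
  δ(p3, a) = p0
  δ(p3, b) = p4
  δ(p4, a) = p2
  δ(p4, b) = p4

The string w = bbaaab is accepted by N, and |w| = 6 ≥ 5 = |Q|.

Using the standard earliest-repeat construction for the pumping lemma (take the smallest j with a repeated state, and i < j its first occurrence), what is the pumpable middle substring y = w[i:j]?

b

State sequence: p0 -b-> p4 -b-> p4 -a-> p2 -a-> p0 -a-> p0 -b-> p4
First repeat at step 2: p4 was already visited.

So i = 1, j = 2, giving x = w[0:1] = b, y = w[1:2] = b, z = w[2:6] = aaab.
Check: |xy| = 2 ≤ 5 and |y| = 1 ≥ 1. Reading y takes N from p4 back to p4, so every xyⁱz is accepted.
Since N has 5 states, any run of length ≥ 5 visits 5+1 states, so by pigeonhole some state repeats within the first 5 steps — that repeat gives the pumpable loop.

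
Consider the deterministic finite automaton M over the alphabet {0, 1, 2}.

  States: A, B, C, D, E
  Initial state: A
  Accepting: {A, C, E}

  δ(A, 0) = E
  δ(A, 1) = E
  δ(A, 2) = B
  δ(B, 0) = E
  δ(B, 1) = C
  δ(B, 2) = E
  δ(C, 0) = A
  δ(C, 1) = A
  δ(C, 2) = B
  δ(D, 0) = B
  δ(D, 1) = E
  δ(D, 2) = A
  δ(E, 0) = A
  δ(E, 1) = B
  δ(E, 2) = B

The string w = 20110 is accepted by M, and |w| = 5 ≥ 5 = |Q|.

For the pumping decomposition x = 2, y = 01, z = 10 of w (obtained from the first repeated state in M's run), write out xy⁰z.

210

xy⁰z = xz = 2·10 = 210.
Reading y = 01 takes M from B back to B, so after x the machine is still in B, and z then leads to the accepting state A. Hence 210 ∈ L(M).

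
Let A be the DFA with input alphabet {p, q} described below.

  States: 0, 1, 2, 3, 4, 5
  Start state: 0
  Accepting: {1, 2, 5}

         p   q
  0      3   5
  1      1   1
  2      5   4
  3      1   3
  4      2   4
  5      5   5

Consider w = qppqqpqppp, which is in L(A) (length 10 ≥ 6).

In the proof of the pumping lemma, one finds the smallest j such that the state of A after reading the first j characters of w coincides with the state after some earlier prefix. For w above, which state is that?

State sequence: 0 -q-> 5 -p-> 5 -p-> 5 -q-> 5 -q-> 5 -p-> 5 -q-> 5 -p-> 5 -p-> 5 -p-> 5
First repeat at step 2: 5 was already visited.

The earliest repeat is at step j = 2: A is in 5, which it already visited at step i = 1.
Since A has 6 states, any run of length ≥ 6 visits 6+1 states, so by pigeonhole some state repeats within the first 6 steps — that repeat gives the pumpable loop.

5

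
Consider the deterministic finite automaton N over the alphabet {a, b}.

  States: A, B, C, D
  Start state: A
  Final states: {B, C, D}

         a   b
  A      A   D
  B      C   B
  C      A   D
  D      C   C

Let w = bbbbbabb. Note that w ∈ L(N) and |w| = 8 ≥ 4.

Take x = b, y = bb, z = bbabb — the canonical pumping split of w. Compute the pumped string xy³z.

bbbbbbbbbabb

xy^3z = b·bb·bb·bb·bbabb = bbbbbbbbbabb.
Reading y = bb takes N from D back to D, so after x·y·y·y the machine is still in D, and z then leads to the accepting state C. Hence bbbbbbbbbabb ∈ L(N).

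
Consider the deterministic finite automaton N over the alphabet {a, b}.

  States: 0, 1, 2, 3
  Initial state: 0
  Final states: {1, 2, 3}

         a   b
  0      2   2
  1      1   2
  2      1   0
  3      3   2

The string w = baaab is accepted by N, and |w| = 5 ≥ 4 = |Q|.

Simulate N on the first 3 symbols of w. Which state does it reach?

State sequence: 0 -b-> 2 -a-> 1 -a-> 1

After reading 3 characters, N is in state 1.
(This kind of state-tracing is the core of the pumping-lemma construction: with 4 states, pigeonhole forces a repeat within the first 4 steps.)

1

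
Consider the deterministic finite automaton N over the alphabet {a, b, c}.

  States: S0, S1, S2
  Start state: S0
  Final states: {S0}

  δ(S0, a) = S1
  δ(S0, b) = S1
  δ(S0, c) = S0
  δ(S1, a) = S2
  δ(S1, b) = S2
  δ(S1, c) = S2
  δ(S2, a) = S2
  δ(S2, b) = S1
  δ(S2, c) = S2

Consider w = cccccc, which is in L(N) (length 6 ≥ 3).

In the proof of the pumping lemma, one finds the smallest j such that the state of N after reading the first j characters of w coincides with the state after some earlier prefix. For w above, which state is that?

S0

State sequence: S0 -c-> S0 -c-> S0 -c-> S0 -c-> S0 -c-> S0 -c-> S0
First repeat at step 1: S0 was already visited.

The earliest repeat is at step j = 1: N is in S0, which it already visited at step i = 0.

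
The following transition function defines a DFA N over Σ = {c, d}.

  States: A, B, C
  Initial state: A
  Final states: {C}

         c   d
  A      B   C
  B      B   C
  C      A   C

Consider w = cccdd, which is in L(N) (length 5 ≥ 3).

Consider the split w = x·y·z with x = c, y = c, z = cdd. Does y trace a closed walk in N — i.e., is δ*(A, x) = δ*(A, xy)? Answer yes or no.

State sequence: A -c-> B -c-> B

After x (step 1): B. After xy (step 2): B.
They match, so y = c drives N around a cycle from B back to itself; pumping y any number of times keeps N in B before reading z, and xyⁱz ∈ L(N) for every i ≥ 0.

yes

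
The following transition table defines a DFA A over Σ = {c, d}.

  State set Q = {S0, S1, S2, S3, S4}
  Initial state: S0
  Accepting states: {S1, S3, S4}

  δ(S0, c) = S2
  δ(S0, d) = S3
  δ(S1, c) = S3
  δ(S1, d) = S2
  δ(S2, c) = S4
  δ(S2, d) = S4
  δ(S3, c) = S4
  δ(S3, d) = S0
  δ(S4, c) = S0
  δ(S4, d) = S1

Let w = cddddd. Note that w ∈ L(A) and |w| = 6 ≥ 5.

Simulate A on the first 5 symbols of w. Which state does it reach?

Run of A on the first 5 characters of w = c d d d d:
  step 0: S0  (start)
  step 1: S2  (read c: S0→S2)
  step 2: S4  (read d: S2→S4)
  step 3: S1  (read d: S4→S1)
  step 4: S2  (read d: S1→S2)
  step 5: S4  (read d: S2→S4)

After reading 5 characters, A is in state S4.
(This kind of state-tracing is the core of the pumping-lemma construction: with 5 states, pigeonhole forces a repeat within the first 5 steps.)

S4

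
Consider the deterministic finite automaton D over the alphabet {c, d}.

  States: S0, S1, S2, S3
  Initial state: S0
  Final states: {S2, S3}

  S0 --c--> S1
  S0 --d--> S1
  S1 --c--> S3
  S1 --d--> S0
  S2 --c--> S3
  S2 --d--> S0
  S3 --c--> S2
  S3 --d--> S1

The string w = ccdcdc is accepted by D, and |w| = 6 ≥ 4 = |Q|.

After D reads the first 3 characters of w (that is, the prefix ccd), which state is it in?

State sequence: S0 -c-> S1 -c-> S3 -d-> S1

After reading 3 characters, D is in state S1.
(This kind of state-tracing is the core of the pumping-lemma construction: with 4 states, pigeonhole forces a repeat within the first 4 steps.)

S1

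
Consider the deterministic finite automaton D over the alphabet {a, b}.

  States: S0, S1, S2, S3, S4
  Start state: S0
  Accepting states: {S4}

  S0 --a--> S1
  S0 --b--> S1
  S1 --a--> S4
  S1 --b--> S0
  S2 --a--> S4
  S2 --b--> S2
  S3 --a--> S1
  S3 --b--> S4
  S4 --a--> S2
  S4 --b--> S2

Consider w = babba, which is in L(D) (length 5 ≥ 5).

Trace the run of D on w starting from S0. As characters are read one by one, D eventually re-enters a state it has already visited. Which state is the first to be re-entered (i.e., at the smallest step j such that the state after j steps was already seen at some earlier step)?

S2

Run of D on w = b a b b a:
  step 0: S0  (start)
  step 1: S1  (read b: S0→S1)
  step 2: S4  (read a: S1→S4)
  step 3: S2  (read b: S4→S2)
  step 4: S2  (read b: S2→S2)   ← first repeat (S2 seen earlier)
  step 5: S4  (read a: S2→S4)

The earliest repeat is at step j = 4: D is in S2, which it already visited at step i = 3.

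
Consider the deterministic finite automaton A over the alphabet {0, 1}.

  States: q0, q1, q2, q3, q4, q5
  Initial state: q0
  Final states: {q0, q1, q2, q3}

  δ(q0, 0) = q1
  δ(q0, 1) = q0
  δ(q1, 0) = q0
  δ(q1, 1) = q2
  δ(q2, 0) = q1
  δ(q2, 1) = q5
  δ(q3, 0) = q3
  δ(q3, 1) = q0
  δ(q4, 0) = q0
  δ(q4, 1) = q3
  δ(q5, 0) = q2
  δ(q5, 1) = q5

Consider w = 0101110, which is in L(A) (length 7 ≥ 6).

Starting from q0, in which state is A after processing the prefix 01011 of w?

q5

State sequence: q0 -0-> q1 -1-> q2 -0-> q1 -1-> q2 -1-> q5

After reading 5 characters, A is in state q5.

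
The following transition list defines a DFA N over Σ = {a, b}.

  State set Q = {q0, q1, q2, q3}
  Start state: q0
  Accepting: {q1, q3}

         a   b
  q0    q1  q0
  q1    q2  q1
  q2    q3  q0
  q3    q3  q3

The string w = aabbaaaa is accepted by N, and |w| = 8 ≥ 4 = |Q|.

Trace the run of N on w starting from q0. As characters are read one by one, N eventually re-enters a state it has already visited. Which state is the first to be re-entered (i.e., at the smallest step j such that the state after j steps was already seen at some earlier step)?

Run of N on w = a a b b a a a a:
  step 0: q0  (start)
  step 1: q1  (read a: q0→q1)
  step 2: q2  (read a: q1→q2)
  step 3: q0  (read b: q2→q0)   ← first repeat (q0 seen earlier)
  step 4: q0  (read b: q0→q0)
  step 5: q1  (read a: q0→q1)
  step 6: q2  (read a: q1→q2)
  step 7: q3  (read a: q2→q3)
  step 8: q3  (read a: q3→q3)

The earliest repeat is at step j = 3: N is in q0, which it already visited at step i = 0.
Pumping length from the standard proof: p = 4 (the number of states). The repeated state found above gives |xy| = j ≤ 4 and |y| = j − i ≥ 1.

q0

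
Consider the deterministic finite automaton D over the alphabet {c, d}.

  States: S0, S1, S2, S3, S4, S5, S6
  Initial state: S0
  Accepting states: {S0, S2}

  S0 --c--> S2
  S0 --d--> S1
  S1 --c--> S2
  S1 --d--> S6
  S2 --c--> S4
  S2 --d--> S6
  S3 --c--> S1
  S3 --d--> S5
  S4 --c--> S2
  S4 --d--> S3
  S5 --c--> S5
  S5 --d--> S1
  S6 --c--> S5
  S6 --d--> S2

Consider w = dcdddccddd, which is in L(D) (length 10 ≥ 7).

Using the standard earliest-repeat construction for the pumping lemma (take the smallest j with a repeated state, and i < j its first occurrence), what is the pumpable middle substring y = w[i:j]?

Run of D on w = d c d d d c c d d d:
  step 0: S0  (start)
  step 1: S1  (read d: S0→S1)
  step 2: S2  (read c: S1→S2)
  step 3: S6  (read d: S2→S6)
  step 4: S2  (read d: S6→S2)   ← first repeat (S2 seen earlier)
  step 5: S6  (read d: S2→S6)
  step 6: S5  (read c: S6→S5)
  step 7: S5  (read c: S5→S5)
  step 8: S1  (read d: S5→S1)
  step 9: S6  (read d: S1→S6)
  step 10: S2  (read d: S6→S2)

So i = 2, j = 4, giving x = w[0:2] = dc, y = w[2:4] = dd, z = w[4:10] = dccddd.
Check: |xy| = 4 ≤ 7 and |y| = 2 ≥ 1. Reading y takes D from S2 back to S2, so every xyⁱz is accepted.
Pumping length from the standard proof: p = 7 (the number of states). The repeated state found above gives |xy| = j ≤ 7 and |y| = j − i ≥ 1.

dd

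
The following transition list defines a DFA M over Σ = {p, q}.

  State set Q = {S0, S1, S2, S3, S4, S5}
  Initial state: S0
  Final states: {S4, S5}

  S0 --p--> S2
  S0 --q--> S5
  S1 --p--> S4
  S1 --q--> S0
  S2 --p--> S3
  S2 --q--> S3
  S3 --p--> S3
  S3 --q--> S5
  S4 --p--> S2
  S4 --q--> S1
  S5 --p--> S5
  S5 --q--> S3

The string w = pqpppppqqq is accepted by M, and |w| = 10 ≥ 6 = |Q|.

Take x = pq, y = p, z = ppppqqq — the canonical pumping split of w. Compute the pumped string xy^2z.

xy^2z = pq·p·p·ppppqqq = pqppppppqqq.
Reading y = p takes M from S3 back to S3, so after x·y·y the machine is still in S3, and z then leads to the accepting state S5. Hence pqppppppqqq ∈ L(M).

pqppppppqqq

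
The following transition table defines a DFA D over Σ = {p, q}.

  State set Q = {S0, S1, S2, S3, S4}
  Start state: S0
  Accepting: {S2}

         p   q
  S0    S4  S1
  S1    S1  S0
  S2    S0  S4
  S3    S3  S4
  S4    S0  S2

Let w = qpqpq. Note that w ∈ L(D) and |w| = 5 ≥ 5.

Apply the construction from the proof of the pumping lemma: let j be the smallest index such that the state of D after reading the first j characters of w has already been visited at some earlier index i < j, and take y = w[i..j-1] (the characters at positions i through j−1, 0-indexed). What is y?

Run of D on w = q p q p q:
  step 0: S0  (start)
  step 1: S1  (read q: S0→S1)
  step 2: S1  (read p: S1→S1)   ← first repeat (S1 seen earlier)
  step 3: S0  (read q: S1→S0)
  step 4: S4  (read p: S0→S4)
  step 5: S2  (read q: S4→S2)

So i = 1, j = 2, giving x = w[0:1] = q, y = w[1:2] = p, z = w[2:5] = qpq.
Check: |xy| = 2 ≤ 5 and |y| = 1 ≥ 1. Reading y takes D from S1 back to S1, so every xyⁱz is accepted.

p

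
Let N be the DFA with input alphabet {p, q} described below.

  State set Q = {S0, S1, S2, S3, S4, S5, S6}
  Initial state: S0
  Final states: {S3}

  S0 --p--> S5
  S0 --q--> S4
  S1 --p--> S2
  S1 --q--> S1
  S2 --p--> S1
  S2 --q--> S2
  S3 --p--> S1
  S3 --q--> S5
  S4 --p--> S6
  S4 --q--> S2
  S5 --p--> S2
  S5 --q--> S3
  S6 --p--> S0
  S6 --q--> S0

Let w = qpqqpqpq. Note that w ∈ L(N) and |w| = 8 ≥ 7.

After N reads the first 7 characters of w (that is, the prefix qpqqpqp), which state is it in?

S5

Run of N on the first 7 characters of w = q p q q p q p:
  step 0: S0  (start)
  step 1: S4  (read q: S0→S4)
  step 2: S6  (read p: S4→S6)
  step 3: S0  (read q: S6→S0)
  step 4: S4  (read q: S0→S4)
  step 5: S6  (read p: S4→S6)
  step 6: S0  (read q: S6→S0)
  step 7: S5  (read p: S0→S5)

After reading 7 characters, N is in state S5.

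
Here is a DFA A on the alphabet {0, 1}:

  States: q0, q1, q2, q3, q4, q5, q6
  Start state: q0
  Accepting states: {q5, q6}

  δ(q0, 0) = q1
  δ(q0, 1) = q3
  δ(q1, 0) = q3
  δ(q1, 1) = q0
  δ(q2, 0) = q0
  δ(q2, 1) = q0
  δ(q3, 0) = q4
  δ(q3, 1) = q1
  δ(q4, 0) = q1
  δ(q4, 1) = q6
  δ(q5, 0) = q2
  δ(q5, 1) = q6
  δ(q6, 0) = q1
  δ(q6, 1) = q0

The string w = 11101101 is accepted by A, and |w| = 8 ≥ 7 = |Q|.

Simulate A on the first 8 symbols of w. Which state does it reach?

Run of A on the first 8 characters of w = 1 1 1 0 1 1 0 1:
  step 0: q0  (start)
  step 1: q3  (read 1: q0→q3)
  step 2: q1  (read 1: q3→q1)
  step 3: q0  (read 1: q1→q0)
  step 4: q1  (read 0: q0→q1)
  step 5: q0  (read 1: q1→q0)
  step 6: q3  (read 1: q0→q3)
  step 7: q4  (read 0: q3→q4)
  step 8: q6  (read 1: q4→q6)

After reading 8 characters, A is in state q6.

q6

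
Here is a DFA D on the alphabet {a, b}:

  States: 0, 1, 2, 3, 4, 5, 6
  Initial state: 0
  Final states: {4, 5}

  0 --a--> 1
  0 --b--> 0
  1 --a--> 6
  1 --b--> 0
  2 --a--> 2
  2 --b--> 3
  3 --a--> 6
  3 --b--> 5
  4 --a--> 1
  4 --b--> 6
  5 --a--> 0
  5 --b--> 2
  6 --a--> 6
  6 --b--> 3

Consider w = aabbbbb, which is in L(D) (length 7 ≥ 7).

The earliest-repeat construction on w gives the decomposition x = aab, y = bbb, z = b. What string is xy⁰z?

xy⁰z = xz = aab·b = aabb.
Reading y = bbb takes D from 3 back to 3, so after x the machine is still in 3, and z then leads to the accepting state 5. Hence aabb ∈ L(D).

aabb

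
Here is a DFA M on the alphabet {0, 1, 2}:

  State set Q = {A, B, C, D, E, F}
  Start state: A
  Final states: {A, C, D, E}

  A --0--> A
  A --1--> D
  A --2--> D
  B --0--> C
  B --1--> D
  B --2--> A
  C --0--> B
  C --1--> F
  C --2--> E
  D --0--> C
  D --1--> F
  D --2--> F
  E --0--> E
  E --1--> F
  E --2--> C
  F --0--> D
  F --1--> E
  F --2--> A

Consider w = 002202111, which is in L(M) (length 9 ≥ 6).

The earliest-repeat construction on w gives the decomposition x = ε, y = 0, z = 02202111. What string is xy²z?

0002202111

xy^2z = ε·0·0·02202111 = 0002202111.
Reading y = 0 takes M from A back to A, so after x·y·y the machine is still in A, and z then leads to the accepting state E. Hence 0002202111 ∈ L(M).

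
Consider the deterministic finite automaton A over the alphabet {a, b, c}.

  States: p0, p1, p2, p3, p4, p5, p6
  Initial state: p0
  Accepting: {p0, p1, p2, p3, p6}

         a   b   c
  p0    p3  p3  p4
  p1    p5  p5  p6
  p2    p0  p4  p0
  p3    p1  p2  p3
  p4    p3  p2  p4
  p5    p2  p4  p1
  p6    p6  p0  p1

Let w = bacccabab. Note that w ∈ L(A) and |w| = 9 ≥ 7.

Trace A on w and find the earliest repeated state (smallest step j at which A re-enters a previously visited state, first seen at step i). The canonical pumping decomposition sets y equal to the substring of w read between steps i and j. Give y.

cc

State sequence: p0 -b-> p3 -a-> p1 -c-> p6 -c-> p1 -c-> p6 -a-> p6 -b-> p0 -a-> p3 -b-> p2
First repeat at step 4: p1 was already visited.

So i = 2, j = 4, giving x = w[0:2] = ba, y = w[2:4] = cc, z = w[4:9] = cabab.
Check: |xy| = 4 ≤ 7 and |y| = 2 ≥ 1. Reading y takes A from p1 back to p1, so every xyⁱz is accepted.
Pumping length from the standard proof: p = 7 (the number of states). The repeated state found above gives |xy| = j ≤ 7 and |y| = j − i ≥ 1.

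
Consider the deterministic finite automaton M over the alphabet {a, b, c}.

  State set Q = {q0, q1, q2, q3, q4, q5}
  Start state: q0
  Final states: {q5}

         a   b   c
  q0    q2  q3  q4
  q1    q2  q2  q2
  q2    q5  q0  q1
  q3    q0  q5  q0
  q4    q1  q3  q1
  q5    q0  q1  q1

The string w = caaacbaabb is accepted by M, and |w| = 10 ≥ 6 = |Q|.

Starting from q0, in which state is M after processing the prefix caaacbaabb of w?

State sequence: q0 -c-> q4 -a-> q1 -a-> q2 -a-> q5 -c-> q1 -b-> q2 -a-> q5 -a-> q0 -b-> q3 -b-> q5

After reading 10 characters, M is in state q5.

q5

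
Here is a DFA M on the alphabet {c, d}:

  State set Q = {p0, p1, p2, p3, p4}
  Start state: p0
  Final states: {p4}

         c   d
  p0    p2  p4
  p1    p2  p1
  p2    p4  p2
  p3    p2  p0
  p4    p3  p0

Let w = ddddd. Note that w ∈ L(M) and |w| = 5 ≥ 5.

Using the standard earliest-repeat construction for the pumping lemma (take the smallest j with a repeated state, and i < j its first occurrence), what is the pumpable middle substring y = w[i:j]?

dd

State sequence: p0 -d-> p4 -d-> p0 -d-> p4 -d-> p0 -d-> p4
First repeat at step 2: p0 was already visited.

So i = 0, j = 2, giving x = w[0:0] = ε, y = w[0:2] = dd, z = w[2:5] = ddd.
Check: |xy| = 2 ≤ 5 and |y| = 2 ≥ 1. Reading y takes M from p0 back to p0, so every xyⁱz is accepted.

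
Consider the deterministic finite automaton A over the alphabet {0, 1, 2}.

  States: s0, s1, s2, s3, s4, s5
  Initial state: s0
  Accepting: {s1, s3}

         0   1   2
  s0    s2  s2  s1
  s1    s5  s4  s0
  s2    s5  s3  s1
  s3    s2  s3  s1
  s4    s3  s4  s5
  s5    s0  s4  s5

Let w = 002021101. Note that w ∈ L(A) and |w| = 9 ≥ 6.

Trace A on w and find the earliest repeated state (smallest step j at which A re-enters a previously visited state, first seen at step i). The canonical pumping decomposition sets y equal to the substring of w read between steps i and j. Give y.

State sequence: s0 -0-> s2 -0-> s5 -2-> s5 -0-> s0 -2-> s1 -1-> s4 -1-> s4 -0-> s3 -1-> s3
First repeat at step 3: s5 was already visited.

So i = 2, j = 3, giving x = w[0:2] = 00, y = w[2:3] = 2, z = w[3:9] = 021101.
Check: |xy| = 3 ≤ 6 and |y| = 1 ≥ 1. Reading y takes A from s5 back to s5, so every xyⁱz is accepted.
The DFA has 6 states, so the proof of the pumping lemma guarantees a repeated state among the first 6+1 visited; the segment between the two visits is the pumpable y.

2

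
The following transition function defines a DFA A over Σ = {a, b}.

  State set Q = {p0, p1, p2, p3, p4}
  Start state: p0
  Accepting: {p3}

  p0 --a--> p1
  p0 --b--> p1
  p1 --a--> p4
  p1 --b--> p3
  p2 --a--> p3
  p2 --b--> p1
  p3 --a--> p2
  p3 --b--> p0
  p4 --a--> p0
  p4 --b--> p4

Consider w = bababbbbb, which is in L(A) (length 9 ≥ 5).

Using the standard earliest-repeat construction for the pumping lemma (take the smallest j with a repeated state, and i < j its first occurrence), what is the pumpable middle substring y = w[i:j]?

Run of A on w = b a b a b b b b b:
  step 0: p0  (start)
  step 1: p1  (read b: p0→p1)
  step 2: p4  (read a: p1→p4)
  step 3: p4  (read b: p4→p4)   ← first repeat (p4 seen earlier)
  step 4: p0  (read a: p4→p0)
  step 5: p1  (read b: p0→p1)
  step 6: p3  (read b: p1→p3)
  step 7: p0  (read b: p3→p0)
  step 8: p1  (read b: p0→p1)
  step 9: p3  (read b: p1→p3)

So i = 2, j = 3, giving x = w[0:2] = ba, y = w[2:3] = b, z = w[3:9] = abbbbb.
Check: |xy| = 3 ≤ 5 and |y| = 1 ≥ 1. Reading y takes A from p4 back to p4, so every xyⁱz is accepted.

b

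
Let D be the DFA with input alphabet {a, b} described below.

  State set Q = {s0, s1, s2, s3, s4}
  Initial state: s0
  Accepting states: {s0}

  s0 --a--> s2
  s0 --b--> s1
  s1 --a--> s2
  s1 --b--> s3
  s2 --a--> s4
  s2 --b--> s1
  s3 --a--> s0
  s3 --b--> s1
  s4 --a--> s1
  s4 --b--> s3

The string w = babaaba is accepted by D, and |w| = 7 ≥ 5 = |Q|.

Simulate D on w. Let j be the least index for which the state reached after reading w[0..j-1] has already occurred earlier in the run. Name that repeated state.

State sequence: s0 -b-> s1 -a-> s2 -b-> s1 -a-> s2 -a-> s4 -b-> s3 -a-> s0
First repeat at step 3: s1 was already visited.

The earliest repeat is at step j = 3: D is in s1, which it already visited at step i = 1.

s1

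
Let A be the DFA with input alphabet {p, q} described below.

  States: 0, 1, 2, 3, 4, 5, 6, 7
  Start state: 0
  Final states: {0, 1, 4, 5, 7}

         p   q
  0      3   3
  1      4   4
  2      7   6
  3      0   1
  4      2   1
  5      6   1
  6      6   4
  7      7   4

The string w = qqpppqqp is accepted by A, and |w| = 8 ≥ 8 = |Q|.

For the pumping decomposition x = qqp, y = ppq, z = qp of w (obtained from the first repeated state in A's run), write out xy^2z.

xy^2z = qqp·ppq·ppq·qp = qqpppqppqqp.
Reading y = ppq takes A from 4 back to 4, so after x·y·y the machine is still in 4, and z then leads to the accepting state 4. Hence qqpppqppqqp ∈ L(A).

qqpppqppqqp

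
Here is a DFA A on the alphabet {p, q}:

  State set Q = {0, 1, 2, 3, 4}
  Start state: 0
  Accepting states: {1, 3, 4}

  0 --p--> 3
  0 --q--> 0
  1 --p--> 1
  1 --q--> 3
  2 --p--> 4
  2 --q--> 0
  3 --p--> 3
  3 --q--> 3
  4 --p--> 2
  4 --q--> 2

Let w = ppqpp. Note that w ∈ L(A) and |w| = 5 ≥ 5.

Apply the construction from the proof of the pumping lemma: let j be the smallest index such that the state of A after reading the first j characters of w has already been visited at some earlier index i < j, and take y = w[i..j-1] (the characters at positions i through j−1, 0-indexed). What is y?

Run of A on w = p p q p p:
  step 0: 0  (start)
  step 1: 3  (read p: 0→3)
  step 2: 3  (read p: 3→3)   ← first repeat (3 seen earlier)
  step 3: 3  (read q: 3→3)
  step 4: 3  (read p: 3→3)
  step 5: 3  (read p: 3→3)

So i = 1, j = 2, giving x = w[0:1] = p, y = w[1:2] = p, z = w[2:5] = qpp.
Check: |xy| = 2 ≤ 5 and |y| = 1 ≥ 1. Reading y takes A from 3 back to 3, so every xyⁱz is accepted.
Since A has 5 states, any run of length ≥ 5 visits 5+1 states, so by pigeonhole some state repeats within the first 5 steps — that repeat gives the pumpable loop.

p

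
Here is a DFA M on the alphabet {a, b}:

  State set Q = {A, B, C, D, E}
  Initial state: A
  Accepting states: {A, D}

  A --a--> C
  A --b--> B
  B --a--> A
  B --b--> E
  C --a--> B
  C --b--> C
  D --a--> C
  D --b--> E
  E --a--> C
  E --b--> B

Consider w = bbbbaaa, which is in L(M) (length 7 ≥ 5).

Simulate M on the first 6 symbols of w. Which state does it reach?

State sequence: A -b-> B -b-> E -b-> B -b-> E -a-> C -a-> B

After reading 6 characters, M is in state B.
(This kind of state-tracing is the core of the pumping-lemma construction: with 5 states, pigeonhole forces a repeat within the first 5 steps.)

B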